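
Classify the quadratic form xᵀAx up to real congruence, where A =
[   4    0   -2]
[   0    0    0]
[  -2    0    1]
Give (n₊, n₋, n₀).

Answer: (1, 0, 2)

Derivation:
step 0: pivot 4 → sign +
step 1: row/col 1 already zero → sign 0
step 2: row/col 2 already zero → sign 0
signature = (1, 0, 2)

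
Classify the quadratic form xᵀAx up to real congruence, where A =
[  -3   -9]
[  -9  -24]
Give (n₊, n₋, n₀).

step 0: pivot -3 → sign −
step 1: pivot 3 → sign +
signature = (1, 1, 0)

Answer: (1, 1, 0)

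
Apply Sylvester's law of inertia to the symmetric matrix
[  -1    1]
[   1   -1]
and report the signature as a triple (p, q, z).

Answer: (0, 1, 1)

Derivation:
step 0: pivot -1 → sign −
step 1: row/col 1 already zero → sign 0
signature = (0, 1, 1)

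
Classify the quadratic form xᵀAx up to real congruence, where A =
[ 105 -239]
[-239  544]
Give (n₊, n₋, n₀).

step 0: pivot 105 → sign +
step 1: pivot -1/105 → sign −
signature = (1, 1, 0)

Answer: (1, 1, 0)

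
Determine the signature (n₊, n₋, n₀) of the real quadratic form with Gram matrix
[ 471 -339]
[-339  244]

Answer: (2, 0, 0)

Derivation:
step 0: pivot 471 → sign +
step 1: pivot 1/157 → sign +
signature = (2, 0, 0)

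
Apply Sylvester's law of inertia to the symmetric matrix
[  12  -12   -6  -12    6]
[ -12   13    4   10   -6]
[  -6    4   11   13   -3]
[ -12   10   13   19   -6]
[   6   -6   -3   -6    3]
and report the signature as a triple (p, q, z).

step 0: pivot 12 → sign +
step 1: pivot 1 → sign +
step 2: pivot 4 → sign +
step 3: pivot 3/4 → sign +
step 4: row/col 4 already zero → sign 0
signature = (4, 0, 1)

Answer: (4, 0, 1)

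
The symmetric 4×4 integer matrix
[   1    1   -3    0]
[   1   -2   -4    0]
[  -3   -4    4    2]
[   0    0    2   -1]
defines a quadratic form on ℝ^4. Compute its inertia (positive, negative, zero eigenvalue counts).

Answer: (1, 3, 0)

Derivation:
step 0: pivot 1 → sign +
step 1: pivot -3 → sign −
step 2: pivot -14/3 → sign −
step 3: pivot -1/7 → sign −
signature = (1, 3, 0)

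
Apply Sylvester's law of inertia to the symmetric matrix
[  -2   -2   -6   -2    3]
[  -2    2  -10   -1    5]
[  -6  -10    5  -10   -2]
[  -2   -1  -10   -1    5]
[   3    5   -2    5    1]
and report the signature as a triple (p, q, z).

Answer: (4, 1, 0)

Derivation:
step 0: pivot -2 → sign −
step 1: pivot 4 → sign +
step 2: pivot 19 → sign +
step 3: pivot 21/76 → sign +
step 4: pivot 3/14 → sign +
signature = (4, 1, 0)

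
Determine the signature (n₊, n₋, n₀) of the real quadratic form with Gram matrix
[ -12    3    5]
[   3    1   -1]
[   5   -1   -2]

Answer: (2, 1, 0)

Derivation:
step 0: pivot -12 → sign −
step 1: pivot 7/4 → sign +
step 2: pivot 1/21 → sign +
signature = (2, 1, 0)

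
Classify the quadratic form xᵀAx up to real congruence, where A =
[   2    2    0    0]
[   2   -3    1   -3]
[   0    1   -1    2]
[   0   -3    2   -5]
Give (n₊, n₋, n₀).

step 0: pivot 2 → sign +
step 1: pivot -5 → sign −
step 2: pivot -4/5 → sign −
step 3: pivot -3/4 → sign −
signature = (1, 3, 0)

Answer: (1, 3, 0)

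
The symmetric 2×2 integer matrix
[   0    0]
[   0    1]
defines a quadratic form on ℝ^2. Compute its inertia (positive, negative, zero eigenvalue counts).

step 0: pivot 1 → sign +
step 1: row/col 1 already zero → sign 0
signature = (1, 0, 1)

Answer: (1, 0, 1)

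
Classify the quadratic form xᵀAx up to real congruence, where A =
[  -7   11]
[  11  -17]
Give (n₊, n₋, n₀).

step 0: pivot -7 → sign −
step 1: pivot 2/7 → sign +
signature = (1, 1, 0)

Answer: (1, 1, 0)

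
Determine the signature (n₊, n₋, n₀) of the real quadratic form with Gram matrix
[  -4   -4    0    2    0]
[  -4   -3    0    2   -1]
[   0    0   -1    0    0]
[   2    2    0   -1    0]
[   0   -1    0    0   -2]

Answer: (1, 3, 1)

Derivation:
step 0: pivot -4 → sign −
step 1: pivot 1 → sign +
step 2: pivot -1 → sign −
step 3: pivot -3 → sign −
step 4: row/col 4 already zero → sign 0
signature = (1, 3, 1)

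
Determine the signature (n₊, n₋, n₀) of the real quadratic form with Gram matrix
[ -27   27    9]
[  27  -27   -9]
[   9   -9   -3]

Answer: (0, 1, 2)

Derivation:
step 0: pivot -27 → sign −
step 1: row/col 1 already zero → sign 0
step 2: row/col 2 already zero → sign 0
signature = (0, 1, 2)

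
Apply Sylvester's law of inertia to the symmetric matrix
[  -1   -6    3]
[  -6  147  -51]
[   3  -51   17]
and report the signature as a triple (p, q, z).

step 0: pivot -1 → sign −
step 1: pivot 183 → sign +
step 2: pivot -1/61 → sign −
signature = (1, 2, 0)

Answer: (1, 2, 0)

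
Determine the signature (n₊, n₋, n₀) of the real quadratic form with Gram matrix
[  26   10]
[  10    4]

Answer: (2, 0, 0)

Derivation:
step 0: pivot 26 → sign +
step 1: pivot 2/13 → sign +
signature = (2, 0, 0)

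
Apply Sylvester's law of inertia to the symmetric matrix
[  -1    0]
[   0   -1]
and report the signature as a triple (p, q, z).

Answer: (0, 2, 0)

Derivation:
step 0: pivot -1 → sign −
step 1: pivot -1 → sign −
signature = (0, 2, 0)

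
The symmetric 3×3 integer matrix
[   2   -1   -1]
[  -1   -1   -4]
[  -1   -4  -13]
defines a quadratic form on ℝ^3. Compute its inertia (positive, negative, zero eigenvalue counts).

Answer: (1, 1, 1)

Derivation:
step 0: pivot 2 → sign +
step 1: pivot -3/2 → sign −
step 2: row/col 2 already zero → sign 0
signature = (1, 1, 1)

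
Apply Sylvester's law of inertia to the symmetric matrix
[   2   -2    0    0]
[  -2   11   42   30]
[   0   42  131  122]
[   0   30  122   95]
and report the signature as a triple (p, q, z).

Answer: (2, 2, 0)

Derivation:
step 0: pivot 2 → sign +
step 1: pivot 9 → sign +
step 2: pivot -65 → sign −
step 3: pivot -1/65 → sign −
signature = (2, 2, 0)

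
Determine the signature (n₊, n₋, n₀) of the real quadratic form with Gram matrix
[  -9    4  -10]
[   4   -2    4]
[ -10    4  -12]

step 0: pivot -9 → sign −
step 1: pivot -2/9 → sign −
step 2: row/col 2 already zero → sign 0
signature = (0, 2, 1)

Answer: (0, 2, 1)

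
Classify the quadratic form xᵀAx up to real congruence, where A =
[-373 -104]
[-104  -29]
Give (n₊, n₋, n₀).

Answer: (0, 2, 0)

Derivation:
step 0: pivot -373 → sign −
step 1: pivot -1/373 → sign −
signature = (0, 2, 0)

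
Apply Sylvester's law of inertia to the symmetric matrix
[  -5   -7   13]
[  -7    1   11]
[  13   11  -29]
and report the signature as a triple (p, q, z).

Answer: (1, 1, 1)

Derivation:
step 0: pivot -5 → sign −
step 1: pivot 54/5 → sign +
step 2: row/col 2 already zero → sign 0
signature = (1, 1, 1)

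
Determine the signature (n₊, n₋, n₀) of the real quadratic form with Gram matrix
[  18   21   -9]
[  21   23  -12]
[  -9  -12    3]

Answer: (1, 1, 1)

Derivation:
step 0: pivot 18 → sign +
step 1: pivot -3/2 → sign −
step 2: row/col 2 already zero → sign 0
signature = (1, 1, 1)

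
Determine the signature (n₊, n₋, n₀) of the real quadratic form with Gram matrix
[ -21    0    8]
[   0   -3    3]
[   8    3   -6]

step 0: pivot -21 → sign −
step 1: pivot -3 → sign −
step 2: pivot 1/21 → sign +
signature = (1, 2, 0)

Answer: (1, 2, 0)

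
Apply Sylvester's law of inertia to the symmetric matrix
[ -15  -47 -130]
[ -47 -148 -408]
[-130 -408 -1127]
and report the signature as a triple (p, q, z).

Answer: (1, 2, 0)

Derivation:
step 0: pivot -15 → sign −
step 1: pivot -11/15 → sign −
step 2: pivot 3/11 → sign +
signature = (1, 2, 0)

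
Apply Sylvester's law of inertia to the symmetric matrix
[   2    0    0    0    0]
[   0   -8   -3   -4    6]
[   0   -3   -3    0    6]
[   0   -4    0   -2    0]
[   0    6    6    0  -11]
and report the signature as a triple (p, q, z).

Answer: (3, 2, 0)

Derivation:
step 0: pivot 2 → sign +
step 1: pivot -8 → sign −
step 2: pivot -15/8 → sign −
step 3: pivot 6/5 → sign +
step 4: pivot 1 → sign +
signature = (3, 2, 0)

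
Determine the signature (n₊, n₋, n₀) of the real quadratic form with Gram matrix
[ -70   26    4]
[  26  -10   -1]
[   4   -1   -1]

step 0: pivot -70 → sign −
step 1: pivot -12/35 → sign −
step 2: pivot -1/12 → sign −
signature = (0, 3, 0)

Answer: (0, 3, 0)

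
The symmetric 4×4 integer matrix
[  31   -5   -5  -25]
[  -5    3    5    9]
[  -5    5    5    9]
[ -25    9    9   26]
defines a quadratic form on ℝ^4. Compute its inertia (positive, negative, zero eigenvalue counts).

step 0: pivot 31 → sign +
step 1: pivot 68/31 → sign +
step 2: pivot -65/17 → sign −
step 3: pivot -3/65 → sign −
signature = (2, 2, 0)

Answer: (2, 2, 0)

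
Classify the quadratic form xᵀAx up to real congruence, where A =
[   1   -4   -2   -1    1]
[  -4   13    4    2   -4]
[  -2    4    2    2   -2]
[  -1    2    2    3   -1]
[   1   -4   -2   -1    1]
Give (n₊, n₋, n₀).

Answer: (3, 1, 1)

Derivation:
step 0: pivot 1 → sign +
step 1: pivot -3 → sign −
step 2: pivot 10/3 → sign +
step 3: pivot 6/5 → sign +
step 4: row/col 4 already zero → sign 0
signature = (3, 1, 1)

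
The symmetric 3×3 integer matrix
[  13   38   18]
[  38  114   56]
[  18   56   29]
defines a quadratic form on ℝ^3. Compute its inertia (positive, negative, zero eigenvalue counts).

step 0: pivot 13 → sign +
step 1: pivot 38/13 → sign +
step 2: pivot 3/19 → sign +
signature = (3, 0, 0)

Answer: (3, 0, 0)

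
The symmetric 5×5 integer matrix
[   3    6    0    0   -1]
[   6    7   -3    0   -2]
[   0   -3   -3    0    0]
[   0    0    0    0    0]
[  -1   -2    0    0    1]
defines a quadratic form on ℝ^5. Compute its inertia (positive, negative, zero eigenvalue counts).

step 0: pivot 3 → sign +
step 1: pivot -5 → sign −
step 2: pivot -6/5 → sign −
step 3: pivot 2/3 → sign +
step 4: row/col 4 already zero → sign 0
signature = (2, 2, 1)

Answer: (2, 2, 1)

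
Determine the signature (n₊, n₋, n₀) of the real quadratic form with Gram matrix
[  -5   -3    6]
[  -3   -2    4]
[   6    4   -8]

Answer: (0, 2, 1)

Derivation:
step 0: pivot -5 → sign −
step 1: pivot -1/5 → sign −
step 2: row/col 2 already zero → sign 0
signature = (0, 2, 1)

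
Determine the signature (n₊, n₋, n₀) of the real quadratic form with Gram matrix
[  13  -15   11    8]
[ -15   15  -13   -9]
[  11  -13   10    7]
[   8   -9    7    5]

Answer: (3, 1, 0)

Derivation:
step 0: pivot 13 → sign +
step 1: pivot -30/13 → sign −
step 2: pivot 11/15 → sign +
step 3: pivot 1/22 → sign +
signature = (3, 1, 0)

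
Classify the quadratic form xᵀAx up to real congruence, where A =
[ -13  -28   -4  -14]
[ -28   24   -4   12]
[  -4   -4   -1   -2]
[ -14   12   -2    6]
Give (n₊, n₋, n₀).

Answer: (1, 2, 1)

Derivation:
step 0: pivot -13 → sign −
step 1: pivot 1096/13 → sign +
step 2: pivot -3/137 → sign −
step 3: row/col 3 already zero → sign 0
signature = (1, 2, 1)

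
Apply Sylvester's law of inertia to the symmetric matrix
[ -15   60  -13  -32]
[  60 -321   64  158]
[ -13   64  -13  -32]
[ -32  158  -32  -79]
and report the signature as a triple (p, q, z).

step 0: pivot -15 → sign −
step 1: pivot -81 → sign −
step 2: pivot 2/45 → sign +
step 3: pivot -1/3 → sign −
signature = (1, 3, 0)

Answer: (1, 3, 0)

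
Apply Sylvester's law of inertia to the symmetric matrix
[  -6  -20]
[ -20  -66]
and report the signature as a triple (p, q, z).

step 0: pivot -6 → sign −
step 1: pivot 2/3 → sign +
signature = (1, 1, 0)

Answer: (1, 1, 0)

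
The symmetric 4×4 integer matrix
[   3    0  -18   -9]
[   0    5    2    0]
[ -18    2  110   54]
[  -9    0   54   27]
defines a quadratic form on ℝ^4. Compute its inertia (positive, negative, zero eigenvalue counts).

step 0: pivot 3 → sign +
step 1: pivot 5 → sign +
step 2: pivot 6/5 → sign +
step 3: row/col 3 already zero → sign 0
signature = (3, 0, 1)

Answer: (3, 0, 1)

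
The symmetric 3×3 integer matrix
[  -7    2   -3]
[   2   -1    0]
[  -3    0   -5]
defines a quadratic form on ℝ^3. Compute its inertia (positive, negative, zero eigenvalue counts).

Answer: (0, 3, 0)

Derivation:
step 0: pivot -7 → sign −
step 1: pivot -3/7 → sign −
step 2: pivot -2 → sign −
signature = (0, 3, 0)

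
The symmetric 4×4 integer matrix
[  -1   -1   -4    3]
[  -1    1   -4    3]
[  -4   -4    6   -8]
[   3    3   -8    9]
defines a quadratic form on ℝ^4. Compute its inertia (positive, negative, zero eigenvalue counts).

step 0: pivot -1 → sign −
step 1: pivot 2 → sign +
step 2: pivot 22 → sign +
step 3: pivot -2/11 → sign −
signature = (2, 2, 0)

Answer: (2, 2, 0)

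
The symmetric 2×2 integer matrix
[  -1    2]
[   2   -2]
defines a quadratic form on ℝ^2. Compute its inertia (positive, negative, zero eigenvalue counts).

step 0: pivot -1 → sign −
step 1: pivot 2 → sign +
signature = (1, 1, 0)

Answer: (1, 1, 0)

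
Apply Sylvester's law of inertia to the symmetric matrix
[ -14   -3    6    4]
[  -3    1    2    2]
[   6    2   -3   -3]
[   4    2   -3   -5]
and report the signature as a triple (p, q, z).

Answer: (1, 3, 0)

Derivation:
step 0: pivot -14 → sign −
step 1: pivot 23/14 → sign +
step 2: pivot -17/23 → sign −
step 3: pivot -6/17 → sign −
signature = (1, 3, 0)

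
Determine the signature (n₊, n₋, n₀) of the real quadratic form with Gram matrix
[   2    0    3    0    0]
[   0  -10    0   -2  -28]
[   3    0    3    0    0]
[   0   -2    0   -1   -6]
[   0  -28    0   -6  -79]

Answer: (1, 4, 0)

Derivation:
step 0: pivot 2 → sign +
step 1: pivot -10 → sign −
step 2: pivot -3/2 → sign −
step 3: pivot -3/5 → sign −
step 4: pivot -1/3 → sign −
signature = (1, 4, 0)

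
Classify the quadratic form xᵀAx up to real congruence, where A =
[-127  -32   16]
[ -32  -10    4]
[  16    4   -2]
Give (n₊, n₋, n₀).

Answer: (1, 2, 0)

Derivation:
step 0: pivot -127 → sign −
step 1: pivot -246/127 → sign −
step 2: pivot 2/123 → sign +
signature = (1, 2, 0)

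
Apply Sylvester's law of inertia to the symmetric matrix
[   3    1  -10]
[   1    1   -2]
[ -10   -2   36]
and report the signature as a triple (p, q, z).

step 0: pivot 3 → sign +
step 1: pivot 2/3 → sign +
step 2: row/col 2 already zero → sign 0
signature = (2, 0, 1)

Answer: (2, 0, 1)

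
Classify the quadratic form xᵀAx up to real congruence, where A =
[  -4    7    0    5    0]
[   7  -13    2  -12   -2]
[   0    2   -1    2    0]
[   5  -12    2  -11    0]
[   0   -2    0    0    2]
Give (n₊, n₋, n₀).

step 0: pivot -4 → sign −
step 1: pivot -3/4 → sign −
step 2: pivot 13/3 → sign +
step 3: pivot -12/13 → sign −
step 4: pivot 1 → sign +
signature = (2, 3, 0)

Answer: (2, 3, 0)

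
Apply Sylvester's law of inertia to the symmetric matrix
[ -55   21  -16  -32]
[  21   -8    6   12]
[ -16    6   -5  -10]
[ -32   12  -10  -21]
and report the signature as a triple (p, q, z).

Answer: (1, 3, 0)

Derivation:
step 0: pivot -55 → sign −
step 1: pivot 1/55 → sign +
step 2: pivot -1 → sign −
step 3: pivot -1 → sign −
signature = (1, 3, 0)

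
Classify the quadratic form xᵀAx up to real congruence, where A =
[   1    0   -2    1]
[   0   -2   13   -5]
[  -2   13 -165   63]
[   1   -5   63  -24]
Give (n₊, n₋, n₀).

step 0: pivot 1 → sign +
step 1: pivot -2 → sign −
step 2: pivot -169/2 → sign −
step 3: row/col 3 already zero → sign 0
signature = (1, 2, 1)

Answer: (1, 2, 1)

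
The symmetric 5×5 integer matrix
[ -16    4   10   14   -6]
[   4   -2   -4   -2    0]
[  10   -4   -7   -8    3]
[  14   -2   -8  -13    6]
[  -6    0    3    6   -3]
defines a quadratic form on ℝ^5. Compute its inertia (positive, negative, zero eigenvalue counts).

Answer: (1, 2, 2)

Derivation:
step 0: pivot -16 → sign −
step 1: pivot -1 → sign −
step 2: pivot 3/2 → sign +
step 3: row/col 3 already zero → sign 0
step 4: row/col 4 already zero → sign 0
signature = (1, 2, 2)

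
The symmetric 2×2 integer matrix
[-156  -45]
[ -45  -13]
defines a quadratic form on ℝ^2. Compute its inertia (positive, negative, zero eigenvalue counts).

step 0: pivot -156 → sign −
step 1: pivot -1/52 → sign −
signature = (0, 2, 0)

Answer: (0, 2, 0)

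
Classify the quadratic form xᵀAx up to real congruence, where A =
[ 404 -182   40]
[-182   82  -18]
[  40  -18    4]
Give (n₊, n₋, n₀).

step 0: pivot 404 → sign +
step 1: pivot 1/101 → sign +
step 2: row/col 2 already zero → sign 0
signature = (2, 0, 1)

Answer: (2, 0, 1)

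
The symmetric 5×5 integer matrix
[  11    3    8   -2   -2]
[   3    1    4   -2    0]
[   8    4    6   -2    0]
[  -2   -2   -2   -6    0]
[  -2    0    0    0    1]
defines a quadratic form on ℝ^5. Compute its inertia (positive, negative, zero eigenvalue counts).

Answer: (2, 2, 1)

Derivation:
step 0: pivot 11 → sign +
step 1: pivot 2/11 → sign +
step 2: pivot -18 → sign −
step 3: pivot -64/9 → sign −
step 4: row/col 4 already zero → sign 0
signature = (2, 2, 1)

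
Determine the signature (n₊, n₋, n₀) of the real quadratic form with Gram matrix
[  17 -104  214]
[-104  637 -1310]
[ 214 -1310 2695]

Answer: (3, 0, 0)

Derivation:
step 0: pivot 17 → sign +
step 1: pivot 13/17 → sign +
step 2: pivot 3/13 → sign +
signature = (3, 0, 0)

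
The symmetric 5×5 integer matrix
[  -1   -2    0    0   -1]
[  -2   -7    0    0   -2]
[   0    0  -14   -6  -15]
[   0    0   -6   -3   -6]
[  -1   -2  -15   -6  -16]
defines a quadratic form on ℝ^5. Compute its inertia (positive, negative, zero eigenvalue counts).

step 0: pivot -1 → sign −
step 1: pivot -3 → sign −
step 2: pivot -14 → sign −
step 3: pivot -3/7 → sign −
step 4: pivot 3/2 → sign +
signature = (1, 4, 0)

Answer: (1, 4, 0)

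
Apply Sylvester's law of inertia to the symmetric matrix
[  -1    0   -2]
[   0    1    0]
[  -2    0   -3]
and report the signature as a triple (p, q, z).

step 0: pivot -1 → sign −
step 1: pivot 1 → sign +
step 2: pivot 1 → sign +
signature = (2, 1, 0)

Answer: (2, 1, 0)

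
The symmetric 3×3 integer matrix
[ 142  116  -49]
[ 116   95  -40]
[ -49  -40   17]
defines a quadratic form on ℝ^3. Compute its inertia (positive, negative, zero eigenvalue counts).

step 0: pivot 142 → sign +
step 1: pivot 17/71 → sign +
step 2: pivot 3/34 → sign +
signature = (3, 0, 0)

Answer: (3, 0, 0)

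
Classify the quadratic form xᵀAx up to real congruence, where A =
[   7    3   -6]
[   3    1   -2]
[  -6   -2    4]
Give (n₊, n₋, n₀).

step 0: pivot 7 → sign +
step 1: pivot -2/7 → sign −
step 2: row/col 2 already zero → sign 0
signature = (1, 1, 1)

Answer: (1, 1, 1)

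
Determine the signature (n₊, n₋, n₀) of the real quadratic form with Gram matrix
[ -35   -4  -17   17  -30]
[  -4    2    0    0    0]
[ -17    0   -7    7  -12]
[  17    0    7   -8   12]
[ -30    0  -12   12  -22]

Answer: (1, 4, 0)

Derivation:
step 0: pivot -35 → sign −
step 1: pivot 86/35 → sign +
step 2: pivot -12/43 → sign −
step 3: pivot -1 → sign −
step 4: pivot -1 → sign −
signature = (1, 4, 0)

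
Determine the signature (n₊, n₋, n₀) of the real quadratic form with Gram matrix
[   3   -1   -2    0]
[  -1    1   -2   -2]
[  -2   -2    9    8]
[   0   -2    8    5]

Answer: (2, 2, 0)

Derivation:
step 0: pivot 3 → sign +
step 1: pivot 2/3 → sign +
step 2: pivot -3 → sign −
step 3: pivot -1 → sign −
signature = (2, 2, 0)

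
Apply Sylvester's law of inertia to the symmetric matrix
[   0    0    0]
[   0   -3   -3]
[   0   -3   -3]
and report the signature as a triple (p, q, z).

Answer: (0, 1, 2)

Derivation:
step 0: pivot -3 → sign −
step 1: row/col 1 already zero → sign 0
step 2: row/col 2 already zero → sign 0
signature = (0, 1, 2)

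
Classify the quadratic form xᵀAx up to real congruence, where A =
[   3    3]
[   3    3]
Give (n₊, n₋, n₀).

step 0: pivot 3 → sign +
step 1: row/col 1 already zero → sign 0
signature = (1, 0, 1)

Answer: (1, 0, 1)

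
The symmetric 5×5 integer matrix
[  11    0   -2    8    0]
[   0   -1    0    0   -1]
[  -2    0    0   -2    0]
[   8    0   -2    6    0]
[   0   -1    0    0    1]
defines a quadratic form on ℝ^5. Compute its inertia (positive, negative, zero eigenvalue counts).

Answer: (3, 2, 0)

Derivation:
step 0: pivot 11 → sign +
step 1: pivot -1 → sign −
step 2: pivot -4/11 → sign −
step 3: pivot 1 → sign +
step 4: pivot 2 → sign +
signature = (3, 2, 0)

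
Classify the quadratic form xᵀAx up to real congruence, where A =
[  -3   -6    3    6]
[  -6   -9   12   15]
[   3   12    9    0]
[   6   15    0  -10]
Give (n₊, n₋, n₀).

Answer: (1, 2, 1)

Derivation:
step 0: pivot -3 → sign −
step 1: pivot 3 → sign +
step 2: pivot -1 → sign −
step 3: row/col 3 already zero → sign 0
signature = (1, 2, 1)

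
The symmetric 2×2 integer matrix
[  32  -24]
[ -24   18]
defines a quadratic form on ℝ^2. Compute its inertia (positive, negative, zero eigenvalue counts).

Answer: (1, 0, 1)

Derivation:
step 0: pivot 32 → sign +
step 1: row/col 1 already zero → sign 0
signature = (1, 0, 1)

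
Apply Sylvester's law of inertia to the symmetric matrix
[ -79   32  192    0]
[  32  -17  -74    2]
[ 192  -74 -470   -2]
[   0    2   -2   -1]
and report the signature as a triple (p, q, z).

step 0: pivot -79 → sign −
step 1: pivot -319/79 → sign −
step 2: pivot 50/319 → sign +
step 3: pivot -3/25 → sign −
signature = (1, 3, 0)

Answer: (1, 3, 0)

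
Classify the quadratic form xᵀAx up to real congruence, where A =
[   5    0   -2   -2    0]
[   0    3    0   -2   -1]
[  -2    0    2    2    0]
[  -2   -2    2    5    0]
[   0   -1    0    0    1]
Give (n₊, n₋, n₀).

Answer: (5, 0, 0)

Derivation:
step 0: pivot 5 → sign +
step 1: pivot 3 → sign +
step 2: pivot 6/5 → sign +
step 3: pivot 5/3 → sign +
step 4: pivot 2/5 → sign +
signature = (5, 0, 0)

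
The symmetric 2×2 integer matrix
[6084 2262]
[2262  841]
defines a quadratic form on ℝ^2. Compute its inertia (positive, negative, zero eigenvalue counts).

step 0: pivot 6084 → sign +
step 1: row/col 1 already zero → sign 0
signature = (1, 0, 1)

Answer: (1, 0, 1)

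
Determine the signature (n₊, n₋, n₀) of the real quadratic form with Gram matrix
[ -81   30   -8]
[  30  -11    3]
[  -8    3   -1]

step 0: pivot -81 → sign −
step 1: pivot 1/9 → sign +
step 2: pivot -2/9 → sign −
signature = (1, 2, 0)

Answer: (1, 2, 0)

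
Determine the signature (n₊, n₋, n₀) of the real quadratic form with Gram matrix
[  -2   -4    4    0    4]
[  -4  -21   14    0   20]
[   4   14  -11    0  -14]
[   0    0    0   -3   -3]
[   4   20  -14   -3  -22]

Answer: (1, 4, 0)

Derivation:
step 0: pivot -2 → sign −
step 1: pivot -13 → sign −
step 2: pivot -3/13 → sign −
step 3: pivot -3 → sign −
step 4: pivot 1 → sign +
signature = (1, 4, 0)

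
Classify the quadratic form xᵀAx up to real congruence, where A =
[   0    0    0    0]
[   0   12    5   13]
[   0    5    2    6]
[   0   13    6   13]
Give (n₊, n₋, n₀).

Answer: (2, 1, 1)

Derivation:
step 0: pivot 12 → sign +
step 1: pivot -1/12 → sign −
step 2: pivot 3 → sign +
step 3: row/col 3 already zero → sign 0
signature = (2, 1, 1)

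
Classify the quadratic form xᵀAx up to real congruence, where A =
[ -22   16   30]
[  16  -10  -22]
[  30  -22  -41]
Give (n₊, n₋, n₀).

step 0: pivot -22 → sign −
step 1: pivot 18/11 → sign +
step 2: pivot -1/9 → sign −
signature = (1, 2, 0)

Answer: (1, 2, 0)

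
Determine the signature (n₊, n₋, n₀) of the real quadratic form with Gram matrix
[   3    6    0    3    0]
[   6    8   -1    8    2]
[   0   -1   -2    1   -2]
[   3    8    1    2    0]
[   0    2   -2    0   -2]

Answer: (3, 2, 0)

Derivation:
step 0: pivot 3 → sign +
step 1: pivot -4 → sign −
step 2: pivot -7/4 → sign −
step 3: pivot 1/7 → sign +
step 4: pivot 2 → sign +
signature = (3, 2, 0)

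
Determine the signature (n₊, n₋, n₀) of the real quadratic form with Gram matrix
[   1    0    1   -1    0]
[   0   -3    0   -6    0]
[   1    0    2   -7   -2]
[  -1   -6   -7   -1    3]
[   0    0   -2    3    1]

step 0: pivot 1 → sign +
step 1: pivot -3 → sign −
step 2: pivot 1 → sign +
step 3: pivot -26 → sign −
step 4: pivot 3/26 → sign +
signature = (3, 2, 0)

Answer: (3, 2, 0)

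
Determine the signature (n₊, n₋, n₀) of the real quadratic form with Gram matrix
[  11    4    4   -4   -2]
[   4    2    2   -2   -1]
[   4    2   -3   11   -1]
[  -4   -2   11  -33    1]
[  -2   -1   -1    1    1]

step 0: pivot 11 → sign +
step 1: pivot 6/11 → sign +
step 2: pivot -5 → sign −
step 3: pivot -6/5 → sign −
step 4: pivot 1/2 → sign +
signature = (3, 2, 0)

Answer: (3, 2, 0)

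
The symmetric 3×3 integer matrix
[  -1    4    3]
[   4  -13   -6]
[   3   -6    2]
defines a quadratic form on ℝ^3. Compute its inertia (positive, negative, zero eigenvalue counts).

Answer: (1, 2, 0)

Derivation:
step 0: pivot -1 → sign −
step 1: pivot 3 → sign +
step 2: pivot -1 → sign −
signature = (1, 2, 0)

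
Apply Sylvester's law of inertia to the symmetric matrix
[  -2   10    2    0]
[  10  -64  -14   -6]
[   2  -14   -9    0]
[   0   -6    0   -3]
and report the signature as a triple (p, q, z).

Answer: (1, 3, 0)

Derivation:
step 0: pivot -2 → sign −
step 1: pivot -14 → sign −
step 2: pivot -41/7 → sign −
step 3: pivot 3/41 → sign +
signature = (1, 3, 0)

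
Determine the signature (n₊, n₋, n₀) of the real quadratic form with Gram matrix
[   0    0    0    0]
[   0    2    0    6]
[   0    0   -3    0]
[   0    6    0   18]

step 0: pivot 2 → sign +
step 1: pivot -3 → sign −
step 2: row/col 2 already zero → sign 0
step 3: row/col 3 already zero → sign 0
signature = (1, 1, 2)

Answer: (1, 1, 2)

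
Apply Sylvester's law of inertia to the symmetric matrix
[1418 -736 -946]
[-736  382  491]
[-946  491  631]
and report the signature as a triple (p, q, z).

step 0: pivot 1418 → sign +
step 1: pivot -10/709 → sign −
step 2: pivot -1/10 → sign −
signature = (1, 2, 0)

Answer: (1, 2, 0)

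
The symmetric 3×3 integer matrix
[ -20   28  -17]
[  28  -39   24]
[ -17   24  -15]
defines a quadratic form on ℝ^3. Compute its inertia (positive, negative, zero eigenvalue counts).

step 0: pivot -20 → sign −
step 1: pivot 1/5 → sign +
step 2: pivot -3/4 → sign −
signature = (1, 2, 0)

Answer: (1, 2, 0)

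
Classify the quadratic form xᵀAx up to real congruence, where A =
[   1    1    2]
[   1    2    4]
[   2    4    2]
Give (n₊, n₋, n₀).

step 0: pivot 1 → sign +
step 1: pivot 1 → sign +
step 2: pivot -6 → sign −
signature = (2, 1, 0)

Answer: (2, 1, 0)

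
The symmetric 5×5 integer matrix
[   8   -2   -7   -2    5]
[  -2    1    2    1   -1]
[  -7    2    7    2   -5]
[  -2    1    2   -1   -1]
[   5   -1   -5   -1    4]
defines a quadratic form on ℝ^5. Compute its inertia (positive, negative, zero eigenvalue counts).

Answer: (3, 1, 1)

Derivation:
step 0: pivot 8 → sign +
step 1: pivot 1/2 → sign +
step 2: pivot 3/4 → sign +
step 3: pivot -2 → sign −
step 4: row/col 4 already zero → sign 0
signature = (3, 1, 1)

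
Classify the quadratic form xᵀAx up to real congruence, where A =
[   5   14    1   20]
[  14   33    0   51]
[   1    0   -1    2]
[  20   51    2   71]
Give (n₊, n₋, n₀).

step 0: pivot 5 → sign +
step 1: pivot -31/5 → sign −
step 2: pivot 2/31 → sign +
step 3: pivot -6 → sign −
signature = (2, 2, 0)

Answer: (2, 2, 0)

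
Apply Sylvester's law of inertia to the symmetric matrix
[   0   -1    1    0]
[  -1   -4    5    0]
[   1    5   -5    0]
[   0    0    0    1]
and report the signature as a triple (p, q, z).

Answer: (3, 1, 0)

Derivation:
step 0: pivot -4 → sign −
step 1: pivot 1/4 → sign +
step 2: pivot 1 → sign +
step 3: pivot 1 → sign +
signature = (3, 1, 0)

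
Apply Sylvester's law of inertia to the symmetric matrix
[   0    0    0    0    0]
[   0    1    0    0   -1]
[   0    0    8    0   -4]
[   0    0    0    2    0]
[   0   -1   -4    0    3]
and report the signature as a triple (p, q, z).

Answer: (3, 0, 2)

Derivation:
step 0: pivot 1 → sign +
step 1: pivot 8 → sign +
step 2: pivot 2 → sign +
step 3: row/col 3 already zero → sign 0
step 4: row/col 4 already zero → sign 0
signature = (3, 0, 2)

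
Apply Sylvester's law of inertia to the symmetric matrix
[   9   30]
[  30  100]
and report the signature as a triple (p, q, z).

step 0: pivot 9 → sign +
step 1: row/col 1 already zero → sign 0
signature = (1, 0, 1)

Answer: (1, 0, 1)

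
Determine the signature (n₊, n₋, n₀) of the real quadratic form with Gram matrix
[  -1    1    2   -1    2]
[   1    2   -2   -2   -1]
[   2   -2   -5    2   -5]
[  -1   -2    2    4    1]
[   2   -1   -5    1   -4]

Answer: (3, 2, 0)

Derivation:
step 0: pivot -1 → sign −
step 1: pivot 3 → sign +
step 2: pivot -1 → sign −
step 3: pivot 2 → sign +
step 4: pivot 2/3 → sign +
signature = (3, 2, 0)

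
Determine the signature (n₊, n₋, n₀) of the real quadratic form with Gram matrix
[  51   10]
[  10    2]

step 0: pivot 51 → sign +
step 1: pivot 2/51 → sign +
signature = (2, 0, 0)

Answer: (2, 0, 0)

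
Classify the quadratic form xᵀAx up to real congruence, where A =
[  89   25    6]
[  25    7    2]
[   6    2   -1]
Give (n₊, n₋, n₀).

Answer: (2, 1, 0)

Derivation:
step 0: pivot 89 → sign +
step 1: pivot -2/89 → sign −
step 2: pivot 3 → sign +
signature = (2, 1, 0)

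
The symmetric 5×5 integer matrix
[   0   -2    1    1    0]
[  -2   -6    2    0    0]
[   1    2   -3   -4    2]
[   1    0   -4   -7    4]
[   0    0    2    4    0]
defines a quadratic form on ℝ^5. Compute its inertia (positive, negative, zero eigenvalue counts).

Answer: (2, 3, 0)

Derivation:
step 0: pivot -6 → sign −
step 1: pivot 2/3 → sign +
step 2: pivot -5/2 → sign −
step 3: pivot -2/5 → sign −
step 4: pivot 2 → sign +
signature = (2, 3, 0)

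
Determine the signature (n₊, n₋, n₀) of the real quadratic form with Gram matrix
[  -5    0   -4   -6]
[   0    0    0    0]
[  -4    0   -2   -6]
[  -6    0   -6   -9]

step 0: pivot -5 → sign −
step 1: pivot 6/5 → sign +
step 2: pivot -3 → sign −
step 3: row/col 3 already zero → sign 0
signature = (1, 2, 1)

Answer: (1, 2, 1)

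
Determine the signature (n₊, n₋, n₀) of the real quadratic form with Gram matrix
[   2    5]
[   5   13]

step 0: pivot 2 → sign +
step 1: pivot 1/2 → sign +
signature = (2, 0, 0)

Answer: (2, 0, 0)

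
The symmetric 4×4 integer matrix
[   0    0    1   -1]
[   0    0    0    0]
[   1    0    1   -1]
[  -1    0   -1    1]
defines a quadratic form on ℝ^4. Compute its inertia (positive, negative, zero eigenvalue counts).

step 0: pivot 1 → sign +
step 1: pivot -1 → sign −
step 2: row/col 2 already zero → sign 0
step 3: row/col 3 already zero → sign 0
signature = (1, 1, 2)

Answer: (1, 1, 2)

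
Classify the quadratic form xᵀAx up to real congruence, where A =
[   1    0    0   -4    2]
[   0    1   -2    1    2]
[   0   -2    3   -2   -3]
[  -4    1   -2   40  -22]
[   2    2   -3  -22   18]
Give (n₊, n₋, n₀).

step 0: pivot 1 → sign +
step 1: pivot 1 → sign +
step 2: pivot -1 → sign −
step 3: pivot 23 → sign +
step 4: pivot -3/23 → sign −
signature = (3, 2, 0)

Answer: (3, 2, 0)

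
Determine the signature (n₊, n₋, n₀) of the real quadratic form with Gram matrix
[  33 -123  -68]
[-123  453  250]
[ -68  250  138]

step 0: pivot 33 → sign +
step 1: pivot -60/11 → sign −
step 2: pivot 1/15 → sign +
signature = (2, 1, 0)

Answer: (2, 1, 0)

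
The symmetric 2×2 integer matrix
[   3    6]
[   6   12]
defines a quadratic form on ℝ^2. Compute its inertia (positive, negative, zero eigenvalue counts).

Answer: (1, 0, 1)

Derivation:
step 0: pivot 3 → sign +
step 1: row/col 1 already zero → sign 0
signature = (1, 0, 1)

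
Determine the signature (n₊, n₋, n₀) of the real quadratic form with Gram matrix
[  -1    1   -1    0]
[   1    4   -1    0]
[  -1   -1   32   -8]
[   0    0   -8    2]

Answer: (3, 1, 0)

Derivation:
step 0: pivot -1 → sign −
step 1: pivot 5 → sign +
step 2: pivot 161/5 → sign +
step 3: pivot 2/161 → sign +
signature = (3, 1, 0)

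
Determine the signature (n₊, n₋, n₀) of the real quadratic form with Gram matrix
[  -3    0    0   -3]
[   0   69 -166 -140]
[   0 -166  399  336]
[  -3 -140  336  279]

step 0: pivot -3 → sign −
step 1: pivot 69 → sign +
step 2: pivot -25/69 → sign −
step 3: pivot -6/25 → sign −
signature = (1, 3, 0)

Answer: (1, 3, 0)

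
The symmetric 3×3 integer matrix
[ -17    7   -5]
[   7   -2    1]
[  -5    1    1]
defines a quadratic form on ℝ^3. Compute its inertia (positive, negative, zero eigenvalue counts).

step 0: pivot -17 → sign −
step 1: pivot 15/17 → sign +
step 2: pivot 6/5 → sign +
signature = (2, 1, 0)

Answer: (2, 1, 0)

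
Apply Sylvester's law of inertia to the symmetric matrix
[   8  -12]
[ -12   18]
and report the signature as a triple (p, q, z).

Answer: (1, 0, 1)

Derivation:
step 0: pivot 8 → sign +
step 1: row/col 1 already zero → sign 0
signature = (1, 0, 1)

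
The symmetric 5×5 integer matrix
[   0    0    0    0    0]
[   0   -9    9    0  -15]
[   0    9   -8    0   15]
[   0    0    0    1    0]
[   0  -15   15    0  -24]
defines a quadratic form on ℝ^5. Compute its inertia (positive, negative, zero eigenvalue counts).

step 0: pivot -9 → sign −
step 1: pivot 1 → sign +
step 2: pivot 1 → sign +
step 3: pivot 1 → sign +
step 4: row/col 4 already zero → sign 0
signature = (3, 1, 1)

Answer: (3, 1, 1)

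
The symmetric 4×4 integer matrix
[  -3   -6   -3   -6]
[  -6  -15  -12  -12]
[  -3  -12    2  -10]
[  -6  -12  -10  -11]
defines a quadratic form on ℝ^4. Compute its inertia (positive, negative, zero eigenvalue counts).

Answer: (2, 2, 0)

Derivation:
step 0: pivot -3 → sign −
step 1: pivot -3 → sign −
step 2: pivot 17 → sign +
step 3: pivot 1/17 → sign +
signature = (2, 2, 0)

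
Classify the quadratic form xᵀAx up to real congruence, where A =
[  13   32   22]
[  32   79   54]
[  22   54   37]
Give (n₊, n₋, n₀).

Answer: (2, 1, 0)

Derivation:
step 0: pivot 13 → sign +
step 1: pivot 3/13 → sign +
step 2: pivot -1/3 → sign −
signature = (2, 1, 0)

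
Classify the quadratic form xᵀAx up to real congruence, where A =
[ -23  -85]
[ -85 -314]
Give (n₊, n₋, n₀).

Answer: (1, 1, 0)

Derivation:
step 0: pivot -23 → sign −
step 1: pivot 3/23 → sign +
signature = (1, 1, 0)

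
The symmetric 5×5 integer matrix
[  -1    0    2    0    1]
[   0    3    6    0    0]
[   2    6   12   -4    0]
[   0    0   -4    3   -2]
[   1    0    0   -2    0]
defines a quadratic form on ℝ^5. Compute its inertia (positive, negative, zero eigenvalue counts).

step 0: pivot -1 → sign −
step 1: pivot 3 → sign +
step 2: pivot 4 → sign +
step 3: pivot -1 → sign −
step 4: row/col 4 already zero → sign 0
signature = (2, 2, 1)

Answer: (2, 2, 1)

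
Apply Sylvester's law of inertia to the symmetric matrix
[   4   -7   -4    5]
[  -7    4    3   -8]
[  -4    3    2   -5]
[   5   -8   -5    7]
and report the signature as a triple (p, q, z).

step 0: pivot 4 → sign +
step 1: pivot -33/4 → sign −
step 2: pivot -2/33 → sign −
step 3: pivot 3 → sign +
signature = (2, 2, 0)

Answer: (2, 2, 0)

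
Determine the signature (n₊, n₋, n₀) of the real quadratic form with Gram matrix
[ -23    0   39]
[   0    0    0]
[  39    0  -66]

Answer: (1, 1, 1)

Derivation:
step 0: pivot -23 → sign −
step 1: pivot 3/23 → sign +
step 2: row/col 2 already zero → sign 0
signature = (1, 1, 1)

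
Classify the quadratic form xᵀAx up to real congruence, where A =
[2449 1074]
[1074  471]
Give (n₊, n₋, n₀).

step 0: pivot 2449 → sign +
step 1: pivot 3/2449 → sign +
signature = (2, 0, 0)

Answer: (2, 0, 0)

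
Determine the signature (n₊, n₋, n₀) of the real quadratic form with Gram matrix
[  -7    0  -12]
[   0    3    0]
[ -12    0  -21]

step 0: pivot -7 → sign −
step 1: pivot 3 → sign +
step 2: pivot -3/7 → sign −
signature = (1, 2, 0)

Answer: (1, 2, 0)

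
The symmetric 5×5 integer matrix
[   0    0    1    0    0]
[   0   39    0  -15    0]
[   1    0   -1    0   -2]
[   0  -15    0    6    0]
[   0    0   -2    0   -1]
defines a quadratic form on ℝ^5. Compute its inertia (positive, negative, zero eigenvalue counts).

step 0: pivot 39 → sign +
step 1: pivot -1 → sign −
step 2: pivot 1 → sign +
step 3: pivot 3/13 → sign +
step 4: pivot -1 → sign −
signature = (3, 2, 0)

Answer: (3, 2, 0)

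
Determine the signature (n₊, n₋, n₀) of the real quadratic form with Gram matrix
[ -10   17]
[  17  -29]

step 0: pivot -10 → sign −
step 1: pivot -1/10 → sign −
signature = (0, 2, 0)

Answer: (0, 2, 0)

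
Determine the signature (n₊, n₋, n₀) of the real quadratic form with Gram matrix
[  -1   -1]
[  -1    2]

step 0: pivot -1 → sign −
step 1: pivot 3 → sign +
signature = (1, 1, 0)

Answer: (1, 1, 0)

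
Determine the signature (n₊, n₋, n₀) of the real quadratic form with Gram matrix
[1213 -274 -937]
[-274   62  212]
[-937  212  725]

Answer: (3, 0, 0)

Derivation:
step 0: pivot 1213 → sign +
step 1: pivot 130/1213 → sign +
step 2: pivot 6/65 → sign +
signature = (3, 0, 0)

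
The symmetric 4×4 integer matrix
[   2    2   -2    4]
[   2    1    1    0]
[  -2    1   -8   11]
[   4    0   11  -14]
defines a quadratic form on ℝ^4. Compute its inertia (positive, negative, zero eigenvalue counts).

Answer: (2, 2, 0)

Derivation:
step 0: pivot 2 → sign +
step 1: pivot -1 → sign −
step 2: pivot -1 → sign −
step 3: pivot 3 → sign +
signature = (2, 2, 0)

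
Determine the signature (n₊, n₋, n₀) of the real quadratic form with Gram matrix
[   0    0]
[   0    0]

step 0: row/col 0 already zero → sign 0
step 1: row/col 1 already zero → sign 0
signature = (0, 0, 2)

Answer: (0, 0, 2)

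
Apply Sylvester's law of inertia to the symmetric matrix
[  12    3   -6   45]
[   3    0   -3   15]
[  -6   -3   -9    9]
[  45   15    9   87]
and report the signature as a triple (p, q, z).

Answer: (2, 2, 0)

Derivation:
step 0: pivot 12 → sign +
step 1: pivot -3/4 → sign −
step 2: pivot -9 → sign −
step 3: pivot 1 → sign +
signature = (2, 2, 0)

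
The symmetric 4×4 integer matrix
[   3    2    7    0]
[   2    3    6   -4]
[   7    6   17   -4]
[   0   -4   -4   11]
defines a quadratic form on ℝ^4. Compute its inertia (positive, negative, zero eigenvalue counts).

step 0: pivot 3 → sign +
step 1: pivot 5/3 → sign +
step 2: pivot -2/5 → sign −
step 3: pivot 3 → sign +
signature = (3, 1, 0)

Answer: (3, 1, 0)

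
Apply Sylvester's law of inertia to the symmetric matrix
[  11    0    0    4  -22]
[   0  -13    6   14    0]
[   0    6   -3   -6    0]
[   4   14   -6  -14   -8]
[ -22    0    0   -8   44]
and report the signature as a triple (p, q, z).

step 0: pivot 11 → sign +
step 1: pivot -13 → sign −
step 2: pivot -3/13 → sign −
step 3: pivot 6/11 → sign +
step 4: row/col 4 already zero → sign 0
signature = (2, 2, 1)

Answer: (2, 2, 1)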